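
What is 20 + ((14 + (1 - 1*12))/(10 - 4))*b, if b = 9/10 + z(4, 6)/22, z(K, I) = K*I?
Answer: 4619/220 ≈ 20.995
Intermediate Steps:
z(K, I) = I*K
b = 219/110 (b = 9/10 + (6*4)/22 = 9*(⅒) + 24*(1/22) = 9/10 + 12/11 = 219/110 ≈ 1.9909)
20 + ((14 + (1 - 1*12))/(10 - 4))*b = 20 + ((14 + (1 - 1*12))/(10 - 4))*(219/110) = 20 + ((14 + (1 - 12))/6)*(219/110) = 20 + ((14 - 11)*(⅙))*(219/110) = 20 + (3*(⅙))*(219/110) = 20 + (½)*(219/110) = 20 + 219/220 = 4619/220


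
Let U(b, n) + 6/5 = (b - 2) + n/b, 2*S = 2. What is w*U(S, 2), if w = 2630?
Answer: -526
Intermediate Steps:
S = 1 (S = (½)*2 = 1)
U(b, n) = -16/5 + b + n/b (U(b, n) = -6/5 + ((b - 2) + n/b) = -6/5 + ((-2 + b) + n/b) = -6/5 + (-2 + b + n/b) = -16/5 + b + n/b)
w*U(S, 2) = 2630*(-16/5 + 1 + 2/1) = 2630*(-16/5 + 1 + 2*1) = 2630*(-16/5 + 1 + 2) = 2630*(-⅕) = -526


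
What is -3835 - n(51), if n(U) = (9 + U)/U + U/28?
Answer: -1826887/476 ≈ -3838.0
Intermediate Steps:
n(U) = U/28 + (9 + U)/U (n(U) = (9 + U)/U + U*(1/28) = (9 + U)/U + U/28 = U/28 + (9 + U)/U)
-3835 - n(51) = -3835 - (1 + 9/51 + (1/28)*51) = -3835 - (1 + 9*(1/51) + 51/28) = -3835 - (1 + 3/17 + 51/28) = -3835 - 1*1427/476 = -3835 - 1427/476 = -1826887/476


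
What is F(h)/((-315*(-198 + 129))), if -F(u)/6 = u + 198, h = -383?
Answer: 74/1449 ≈ 0.051070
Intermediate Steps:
F(u) = -1188 - 6*u (F(u) = -6*(u + 198) = -6*(198 + u) = -1188 - 6*u)
F(h)/((-315*(-198 + 129))) = (-1188 - 6*(-383))/((-315*(-198 + 129))) = (-1188 + 2298)/((-315*(-69))) = 1110/21735 = 1110*(1/21735) = 74/1449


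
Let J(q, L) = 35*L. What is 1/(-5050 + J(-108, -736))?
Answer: -1/30810 ≈ -3.2457e-5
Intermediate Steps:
1/(-5050 + J(-108, -736)) = 1/(-5050 + 35*(-736)) = 1/(-5050 - 25760) = 1/(-30810) = -1/30810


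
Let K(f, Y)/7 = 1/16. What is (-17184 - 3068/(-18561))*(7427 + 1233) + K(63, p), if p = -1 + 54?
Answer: -44193594925433/296976 ≈ -1.4881e+8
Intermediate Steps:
p = 53
K(f, Y) = 7/16
(-17184 - 3068/(-18561))*(7427 + 1233) + K(63, p) = (-17184 - 3068/(-18561))*(7427 + 1233) + 7/16 = (-17184 - 3068*(-1/18561))*8660 + 7/16 = (-17184 + 3068/18561)*8660 + 7/16 = -318949156/18561*8660 + 7/16 = -2762099690960/18561 + 7/16 = -44193594925433/296976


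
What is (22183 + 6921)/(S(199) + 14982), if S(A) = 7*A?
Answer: 29104/16375 ≈ 1.7773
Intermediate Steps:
(22183 + 6921)/(S(199) + 14982) = (22183 + 6921)/(7*199 + 14982) = 29104/(1393 + 14982) = 29104/16375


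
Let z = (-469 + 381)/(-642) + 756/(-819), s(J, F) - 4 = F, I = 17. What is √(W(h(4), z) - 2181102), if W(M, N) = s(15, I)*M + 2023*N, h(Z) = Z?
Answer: I*√38007782290842/4173 ≈ 1477.4*I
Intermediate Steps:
s(J, F) = 4 + F
z = -3280/4173 (z = -88*(-1/642) + 756*(-1/819) = 44/321 - 12/13 = -3280/4173 ≈ -0.78601)
W(M, N) = 21*M + 2023*N (W(M, N) = (4 + 17)*M + 2023*N = 21*M + 2023*N)
√(W(h(4), z) - 2181102) = √((21*4 + 2023*(-3280/4173)) - 2181102) = √((84 - 6635440/4173) - 2181102) = √(-6284908/4173 - 2181102) = √(-9108023554/4173) = I*√38007782290842/4173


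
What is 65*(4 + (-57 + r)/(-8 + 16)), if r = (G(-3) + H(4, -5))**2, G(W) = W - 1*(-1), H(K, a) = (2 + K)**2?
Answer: 73515/8 ≈ 9189.4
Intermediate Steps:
G(W) = 1 + W (G(W) = W + 1 = 1 + W)
r = 1156 (r = ((1 - 3) + (2 + 4)**2)**2 = (-2 + 6**2)**2 = (-2 + 36)**2 = 34**2 = 1156)
65*(4 + (-57 + r)/(-8 + 16)) = 65*(4 + (-57 + 1156)/(-8 + 16)) = 65*(4 + 1099/8) = 65*(1131/8) = 73515/8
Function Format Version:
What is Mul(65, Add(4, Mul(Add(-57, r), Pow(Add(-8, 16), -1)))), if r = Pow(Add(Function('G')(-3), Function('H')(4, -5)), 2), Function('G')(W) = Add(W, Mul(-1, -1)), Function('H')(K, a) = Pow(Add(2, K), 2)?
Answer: Rational(73515, 8) ≈ 9189.4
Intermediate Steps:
Function('G')(W) = Add(1, W) (Function('G')(W) = Add(W, 1) = Add(1, W))
r = 1156 (r = Pow(Add(Add(1, -3), Pow(Add(2, 4), 2)), 2) = Pow(Add(-2, Pow(6, 2)), 2) = Pow(Add(-2, 36), 2) = Pow(34, 2) = 1156)
Mul(65, Add(4, Mul(Add(-57, r), Pow(Add(-8, 16), -1)))) = Mul(65, Add(4, Mul(Add(-57, 1156), Pow(Add(-8, 16), -1)))) = Mul(65, Add(4, Mul(1099, Pow(8, -1)))) = Mul(65, Add(4, Mul(1099, Rational(1, 8)))) = Mul(65, Add(4, Rational(1099, 8))) = Mul(65, Rational(1131, 8)) = Rational(73515, 8)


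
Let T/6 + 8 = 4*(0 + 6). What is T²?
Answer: 9216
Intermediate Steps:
T = 96 (T = -48 + 6*(4*(0 + 6)) = -48 + 6*(4*6) = -48 + 6*24 = -48 + 144 = 96)
T² = 96² = 9216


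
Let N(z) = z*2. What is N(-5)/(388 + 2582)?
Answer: -1/297 ≈ -0.0033670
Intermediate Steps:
N(z) = 2*z
N(-5)/(388 + 2582) = (2*(-5))/(388 + 2582) = -10/2970 = -10*1/2970 = -1/297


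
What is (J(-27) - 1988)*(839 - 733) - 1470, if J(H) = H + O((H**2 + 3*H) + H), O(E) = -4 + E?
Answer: -149658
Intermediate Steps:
J(H) = -4 + H**2 + 5*H (J(H) = H + (-4 + ((H**2 + 3*H) + H)) = H + (-4 + (H**2 + 4*H)) = H + (-4 + H**2 + 4*H) = -4 + H**2 + 5*H)
(J(-27) - 1988)*(839 - 733) - 1470 = ((-4 - 27 - 27*(4 - 27)) - 1988)*(839 - 733) - 1470 = ((-4 - 27 - 27*(-23)) - 1988)*106 - 1470 = ((-4 - 27 + 621) - 1988)*106 - 1470 = (590 - 1988)*106 - 1470 = -1398*106 - 1470 = -148188 - 1470 = -149658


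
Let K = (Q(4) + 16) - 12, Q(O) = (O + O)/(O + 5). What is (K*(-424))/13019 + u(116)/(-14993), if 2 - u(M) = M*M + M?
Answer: 27878746/37377549 ≈ 0.74587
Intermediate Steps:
Q(O) = 2*O/(5 + O) (Q(O) = (2*O)/(5 + O) = 2*O/(5 + O))
u(M) = 2 - M - M² (u(M) = 2 - (M*M + M) = 2 - (M² + M) = 2 - (M + M²) = 2 + (-M - M²) = 2 - M - M²)
K = 44/9 (K = (2*4/(5 + 4) + 16) - 12 = (2*4/9 + 16) - 12 = (2*4*(⅑) + 16) - 12 = (8/9 + 16) - 12 = 152/9 - 12 = 44/9 ≈ 4.8889)
(K*(-424))/13019 + u(116)/(-14993) = ((44/9)*(-424))/13019 + (2 - 1*116 - 1*116²)/(-14993) = -18656/9*1/13019 + (2 - 116 - 1*13456)*(-1/14993) = -18656/117171 + (2 - 116 - 13456)*(-1/14993) = -18656/117171 - 13570*(-1/14993) = -18656/117171 + 13570/14993 = 27878746/37377549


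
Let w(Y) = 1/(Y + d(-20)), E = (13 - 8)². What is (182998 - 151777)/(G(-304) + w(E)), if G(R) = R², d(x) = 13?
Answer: 131822/390201 ≈ 0.33783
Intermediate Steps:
E = 25 (E = 5² = 25)
w(Y) = 1/(13 + Y) (w(Y) = 1/(Y + 13) = 1/(13 + Y))
(182998 - 151777)/(G(-304) + w(E)) = (182998 - 151777)/((-304)² + 1/(13 + 25)) = 31221/(92416 + 1/38) = 31221/(3511809/38) = 31221*(38/3511809) = 131822/390201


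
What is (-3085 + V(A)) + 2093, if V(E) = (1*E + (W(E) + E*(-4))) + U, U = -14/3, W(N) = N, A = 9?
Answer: -3044/3 ≈ -1014.7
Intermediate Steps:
U = -14/3 (U = -14*1/3 = -14/3 ≈ -4.6667)
V(E) = -14/3 - 2*E (V(E) = (1*E + (E + E*(-4))) - 14/3 = (E + (E - 4*E)) - 14/3 = (E - 3*E) - 14/3 = -2*E - 14/3 = -14/3 - 2*E)
(-3085 + V(A)) + 2093 = (-3085 + (-14/3 - 2*9)) + 2093 = (-3085 + (-14/3 - 18)) + 2093 = (-3085 - 68/3) + 2093 = -9323/3 + 2093 = -3044/3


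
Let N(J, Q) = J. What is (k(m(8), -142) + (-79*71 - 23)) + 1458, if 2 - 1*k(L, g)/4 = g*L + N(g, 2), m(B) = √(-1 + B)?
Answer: -3598 + 568*√7 ≈ -2095.2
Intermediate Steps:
k(L, g) = 8 - 4*g - 4*L*g (k(L, g) = 8 - 4*(g*L + g) = 8 - 4*(L*g + g) = 8 - 4*(g + L*g) = 8 + (-4*g - 4*L*g) = 8 - 4*g - 4*L*g)
(k(m(8), -142) + (-79*71 - 23)) + 1458 = ((8 - 4*(-142) - 4*√(-1 + 8)*(-142)) + (-79*71 - 23)) + 1458 = ((8 + 568 - 4*√7*(-142)) + (-5609 - 23)) + 1458 = ((8 + 568 + 568*√7) - 5632) + 1458 = ((576 + 568*√7) - 5632) + 1458 = (-5056 + 568*√7) + 1458 = -3598 + 568*√7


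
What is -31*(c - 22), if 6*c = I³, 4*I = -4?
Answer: 4123/6 ≈ 687.17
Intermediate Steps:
I = -1 (I = (¼)*(-4) = -1)
c = -⅙ (c = (⅙)*(-1)³ = (⅙)*(-1) = -⅙ ≈ -0.16667)
-31*(c - 22) = -31*(-⅙ - 22) = -31*(-133/6) = 4123/6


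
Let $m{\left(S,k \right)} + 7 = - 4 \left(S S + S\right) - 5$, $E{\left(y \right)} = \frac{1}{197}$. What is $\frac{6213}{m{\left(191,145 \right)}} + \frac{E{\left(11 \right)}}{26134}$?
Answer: $- \frac{5331141679}{125878331100} \approx -0.042352$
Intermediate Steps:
$E{\left(y \right)} = \frac{1}{197}$
$m{\left(S,k \right)} = -12 - 4 S - 4 S^{2}$ ($m{\left(S,k \right)} = -7 - \left(5 + 4 \left(S S + S\right)\right) = -7 - \left(5 + 4 \left(S^{2} + S\right)\right) = -7 - \left(5 + 4 \left(S + S^{2}\right)\right) = -7 - \left(5 + 4 S + 4 S^{2}\right) = -12 - 4 S - 4 S^{2}$)
$\frac{6213}{m{\left(191,145 \right)}} + \frac{E{\left(11 \right)}}{26134} = \frac{6213}{-12 - 764 - 4 \cdot 191^{2}} + \frac{1}{197 \cdot 26134} = \frac{6213}{-12 - 764 - 145924} + \frac{1}{197} \cdot \frac{1}{26134} = \frac{6213}{-12 - 764 - 145924} + \frac{1}{5148398} = \frac{6213}{-146700} + \frac{1}{5148398} = 6213 \left(- \frac{1}{146700}\right) + \frac{1}{5148398} = - \frac{2071}{48900} + \frac{1}{5148398} = - \frac{5331141679}{125878331100}$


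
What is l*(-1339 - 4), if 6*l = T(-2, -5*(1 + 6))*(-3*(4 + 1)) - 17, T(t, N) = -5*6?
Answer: -581519/6 ≈ -96920.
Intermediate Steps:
T(t, N) = -30
l = 433/6 (l = (-(-90)*(4 + 1) - 17)/6 = (-(-90)*5 - 17)/6 = (-30*(-15) - 17)/6 = (450 - 17)/6 = (⅙)*433 = 433/6 ≈ 72.167)
l*(-1339 - 4) = 433*(-1339 - 4)/6 = (433/6)*(-1343) = -581519/6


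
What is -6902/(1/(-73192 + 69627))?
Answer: 24605630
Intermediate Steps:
-6902/(1/(-73192 + 69627)) = -6902/(1/(-3565)) = -6902/(-1/3565) = -6902*(-3565) = 24605630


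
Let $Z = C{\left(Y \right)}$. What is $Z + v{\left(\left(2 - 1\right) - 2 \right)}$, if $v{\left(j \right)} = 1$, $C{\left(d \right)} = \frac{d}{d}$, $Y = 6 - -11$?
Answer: $2$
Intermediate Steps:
$Y = 17$ ($Y = 6 + 11 = 17$)
$C{\left(d \right)} = 1$
$Z = 1$
$Z + v{\left(\left(2 - 1\right) - 2 \right)} = 1 + 1 = 2$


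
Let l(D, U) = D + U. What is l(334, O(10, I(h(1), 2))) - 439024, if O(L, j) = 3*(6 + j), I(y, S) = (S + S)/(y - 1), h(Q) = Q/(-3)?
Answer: -438681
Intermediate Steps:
h(Q) = -Q/3 (h(Q) = Q*(-⅓) = -Q/3)
I(y, S) = 2*S/(-1 + y) (I(y, S) = (2*S)/(-1 + y) = 2*S/(-1 + y))
O(L, j) = 18 + 3*j
l(334, O(10, I(h(1), 2))) - 439024 = (334 + (18 + 3*(2*2/(-1 - ⅓*1)))) - 439024 = (334 + (18 + 3*(2*2/(-1 - ⅓)))) - 439024 = (334 + (18 + 3*(2*2/(-4/3)))) - 439024 = (334 + (18 + 3*(2*2*(-¾)))) - 439024 = (334 + (18 + 3*(-3))) - 439024 = (334 + (18 - 9)) - 439024 = (334 + 9) - 439024 = 343 - 439024 = -438681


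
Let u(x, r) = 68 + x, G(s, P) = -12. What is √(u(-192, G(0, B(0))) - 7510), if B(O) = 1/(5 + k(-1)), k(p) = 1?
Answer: I*√7634 ≈ 87.373*I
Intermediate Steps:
B(O) = ⅙ (B(O) = 1/(5 + 1) = 1/6 = ⅙)
√(u(-192, G(0, B(0))) - 7510) = √((68 - 192) - 7510) = √(-124 - 7510) = √(-7634) = I*√7634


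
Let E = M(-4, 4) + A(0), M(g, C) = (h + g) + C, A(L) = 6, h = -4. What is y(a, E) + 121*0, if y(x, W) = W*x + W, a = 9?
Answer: 20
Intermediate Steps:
M(g, C) = -4 + C + g (M(g, C) = (-4 + g) + C = -4 + C + g)
E = 2 (E = (-4 + 4 - 4) + 6 = -4 + 6 = 2)
y(x, W) = W + W*x
y(a, E) + 121*0 = 2*(1 + 9) + 121*0 = 2*10 + 0 = 20 + 0 = 20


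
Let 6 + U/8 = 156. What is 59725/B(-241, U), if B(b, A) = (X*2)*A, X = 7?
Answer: 2389/672 ≈ 3.5551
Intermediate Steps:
U = 1200 (U = -48 + 8*156 = -48 + 1248 = 1200)
B(b, A) = 14*A (B(b, A) = (7*2)*A = 14*A)
59725/B(-241, U) = 59725/((14*1200)) = 59725/16800 = 59725*(1/16800) = 2389/672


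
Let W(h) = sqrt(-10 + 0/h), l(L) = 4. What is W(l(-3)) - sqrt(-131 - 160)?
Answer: I*(sqrt(10) - sqrt(291)) ≈ -13.896*I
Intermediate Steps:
W(h) = I*sqrt(10) (W(h) = sqrt(-10 + 0) = sqrt(-10) = I*sqrt(10))
W(l(-3)) - sqrt(-131 - 160) = I*sqrt(10) - sqrt(-131 - 160) = I*sqrt(10) - sqrt(-291) = I*sqrt(10) - I*sqrt(291)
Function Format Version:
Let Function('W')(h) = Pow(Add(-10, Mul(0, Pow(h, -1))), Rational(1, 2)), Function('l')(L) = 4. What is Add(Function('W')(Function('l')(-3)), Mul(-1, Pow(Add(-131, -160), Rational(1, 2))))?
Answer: Mul(I, Add(Pow(10, Rational(1, 2)), Mul(-1, Pow(291, Rational(1, 2))))) ≈ Mul(-13.896, I)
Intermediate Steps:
Function('W')(h) = Mul(I, Pow(10, Rational(1, 2))) (Function('W')(h) = Pow(Add(-10, 0), Rational(1, 2)) = Pow(-10, Rational(1, 2)) = Mul(I, Pow(10, Rational(1, 2))))
Add(Function('W')(Function('l')(-3)), Mul(-1, Pow(Add(-131, -160), Rational(1, 2)))) = Add(Mul(I, Pow(10, Rational(1, 2))), Mul(-1, Pow(Add(-131, -160), Rational(1, 2)))) = Add(Mul(I, Pow(10, Rational(1, 2))), Mul(-1, Pow(-291, Rational(1, 2)))) = Add(Mul(I, Pow(10, Rational(1, 2))), Mul(-1, Mul(I, Pow(291, Rational(1, 2))))) = Add(Mul(I, Pow(10, Rational(1, 2))), Mul(-1, I, Pow(291, Rational(1, 2))))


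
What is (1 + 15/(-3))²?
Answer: 16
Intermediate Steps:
(1 + 15/(-3))² = (1 + 15*(-⅓))² = (1 - 5)² = (-4)² = 16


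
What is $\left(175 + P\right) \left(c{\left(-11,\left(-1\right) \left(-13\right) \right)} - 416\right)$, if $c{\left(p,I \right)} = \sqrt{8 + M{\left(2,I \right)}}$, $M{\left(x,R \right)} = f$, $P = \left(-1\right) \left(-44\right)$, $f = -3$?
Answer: $-91104 + 219 \sqrt{5} \approx -90614.0$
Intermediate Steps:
$P = 44$
$M{\left(x,R \right)} = -3$
$c{\left(p,I \right)} = \sqrt{5}$ ($c{\left(p,I \right)} = \sqrt{8 - 3} = \sqrt{5}$)
$\left(175 + P\right) \left(c{\left(-11,\left(-1\right) \left(-13\right) \right)} - 416\right) = \left(175 + 44\right) \left(\sqrt{5} - 416\right) = 219 \left(-416 + \sqrt{5}\right) = -91104 + 219 \sqrt{5}$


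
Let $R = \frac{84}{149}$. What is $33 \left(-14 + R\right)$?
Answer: $- \frac{66066}{149} \approx -443.4$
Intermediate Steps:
$R = \frac{84}{149}$ ($R = 84 \cdot \frac{1}{149} = \frac{84}{149} \approx 0.56376$)
$33 \left(-14 + R\right) = 33 \left(-14 + \frac{84}{149}\right) = 33 \left(- \frac{2002}{149}\right) = - \frac{66066}{149}$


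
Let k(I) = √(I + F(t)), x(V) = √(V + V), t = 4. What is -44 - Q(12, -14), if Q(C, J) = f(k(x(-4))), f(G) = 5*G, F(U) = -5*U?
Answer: -44 - 5*√(-20 + 2*I*√2) ≈ -45.577 - 22.416*I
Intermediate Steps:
x(V) = √2*√V (x(V) = √(2*V) = √2*√V)
k(I) = √(-20 + I) (k(I) = √(I - 5*4) = √(I - 20) = √(-20 + I))
Q(C, J) = 5*√(-20 + 2*I*√2) (Q(C, J) = 5*√(-20 + √2*√(-4)) = 5*√(-20 + √2*(2*I)) = 5*√(-20 + 2*I*√2))
-44 - Q(12, -14) = -44 - 5*√(-20 + 2*I*√2)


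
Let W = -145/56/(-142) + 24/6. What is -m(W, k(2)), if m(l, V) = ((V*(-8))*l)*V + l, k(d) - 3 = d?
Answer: 6358647/7952 ≈ 799.63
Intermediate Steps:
k(d) = 3 + d
W = 31953/7952 (W = -145*1/56*(-1/142) + 24*(1/6) = -145/56*(-1/142) + 4 = 145/7952 + 4 = 31953/7952 ≈ 4.0182)
m(l, V) = l - 8*l*V**2 (m(l, V) = ((-8*V)*l)*V + l = (-8*V*l)*V + l = -8*l*V**2 + l = l - 8*l*V**2)
-m(W, k(2)) = -31953*(1 - 8*(3 + 2)**2)/7952 = -31953*(1 - 8*5**2)/7952 = -31953*(1 - 8*25)/7952 = -31953*(1 - 200)/7952 = -31953*(-199)/7952 = -1*(-6358647/7952) = 6358647/7952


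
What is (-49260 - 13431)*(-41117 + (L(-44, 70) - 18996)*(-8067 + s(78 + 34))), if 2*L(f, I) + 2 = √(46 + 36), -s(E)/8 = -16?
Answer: -9452302353606 + 497703849*√82/2 ≈ -9.4501e+12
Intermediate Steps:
s(E) = 128 (s(E) = -8*(-16) = 128)
L(f, I) = -1 + √82/2 (L(f, I) = -1 + √(46 + 36)/2 = -1 + √82/2)
(-49260 - 13431)*(-41117 + (L(-44, 70) - 18996)*(-8067 + s(78 + 34))) = (-49260 - 13431)*(-41117 + ((-1 + √82/2) - 18996)*(-8067 + 128)) = -62691*(-41117 + (-18997 + √82/2)*(-7939)) = -62691*(-41117 + (150817183 - 7939*√82/2)) = -62691*(150776066 - 7939*√82/2) = -9452302353606 + 497703849*√82/2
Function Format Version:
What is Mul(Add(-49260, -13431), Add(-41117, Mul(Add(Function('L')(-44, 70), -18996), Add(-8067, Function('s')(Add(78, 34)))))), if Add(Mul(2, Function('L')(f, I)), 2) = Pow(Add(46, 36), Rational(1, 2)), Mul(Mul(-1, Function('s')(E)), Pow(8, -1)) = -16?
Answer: Add(-9452302353606, Mul(Rational(497703849, 2), Pow(82, Rational(1, 2)))) ≈ -9.4501e+12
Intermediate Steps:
Function('s')(E) = 128 (Function('s')(E) = Mul(-8, -16) = 128)
Function('L')(f, I) = Add(-1, Mul(Rational(1, 2), Pow(82, Rational(1, 2)))) (Function('L')(f, I) = Add(-1, Mul(Rational(1, 2), Pow(Add(46, 36), Rational(1, 2)))) = Add(-1, Mul(Rational(1, 2), Pow(82, Rational(1, 2)))))
Mul(Add(-49260, -13431), Add(-41117, Mul(Add(Function('L')(-44, 70), -18996), Add(-8067, Function('s')(Add(78, 34)))))) = Mul(Add(-49260, -13431), Add(-41117, Mul(Add(Add(-1, Mul(Rational(1, 2), Pow(82, Rational(1, 2)))), -18996), Add(-8067, 128)))) = Mul(-62691, Add(-41117, Mul(Add(-18997, Mul(Rational(1, 2), Pow(82, Rational(1, 2)))), -7939))) = Mul(-62691, Add(-41117, Add(150817183, Mul(Rational(-7939, 2), Pow(82, Rational(1, 2)))))) = Mul(-62691, Add(150776066, Mul(Rational(-7939, 2), Pow(82, Rational(1, 2))))) = Add(-9452302353606, Mul(Rational(497703849, 2), Pow(82, Rational(1, 2))))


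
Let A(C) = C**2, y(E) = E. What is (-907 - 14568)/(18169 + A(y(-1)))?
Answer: -3095/3634 ≈ -0.85168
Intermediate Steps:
(-907 - 14568)/(18169 + A(y(-1))) = (-907 - 14568)/(18169 + (-1)**2) = -15475/(18169 + 1) = -15475/18170 = -15475*1/18170 = -3095/3634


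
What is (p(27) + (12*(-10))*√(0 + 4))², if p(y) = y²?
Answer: 239121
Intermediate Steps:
(p(27) + (12*(-10))*√(0 + 4))² = (27² + (12*(-10))*√(0 + 4))² = (729 - 120*√4)² = (729 - 120*2)² = (729 - 240)² = 489² = 239121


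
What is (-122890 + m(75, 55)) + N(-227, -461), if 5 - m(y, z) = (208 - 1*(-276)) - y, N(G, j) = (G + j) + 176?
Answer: -123806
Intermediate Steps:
N(G, j) = 176 + G + j
m(y, z) = -479 + y (m(y, z) = 5 - ((208 - 1*(-276)) - y) = 5 - ((208 + 276) - y) = 5 - (484 - y) = 5 + (-484 + y) = -479 + y)
(-122890 + m(75, 55)) + N(-227, -461) = (-122890 + (-479 + 75)) + (176 - 227 - 461) = (-122890 - 404) - 512 = -123294 - 512 = -123806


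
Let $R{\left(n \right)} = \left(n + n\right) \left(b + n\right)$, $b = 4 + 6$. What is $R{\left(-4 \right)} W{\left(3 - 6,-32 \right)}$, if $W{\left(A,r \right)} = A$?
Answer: $144$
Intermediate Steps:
$b = 10$
$R{\left(n \right)} = 2 n \left(10 + n\right)$ ($R{\left(n \right)} = \left(n + n\right) \left(10 + n\right) = 2 n \left(10 + n\right)$)
$R{\left(-4 \right)} W{\left(3 - 6,-32 \right)} = 2 \left(-4\right) \left(10 - 4\right) \left(3 - 6\right) = 2 \left(-4\right) 6 \left(3 - 6\right) = \left(-48\right) \left(-3\right) = 144$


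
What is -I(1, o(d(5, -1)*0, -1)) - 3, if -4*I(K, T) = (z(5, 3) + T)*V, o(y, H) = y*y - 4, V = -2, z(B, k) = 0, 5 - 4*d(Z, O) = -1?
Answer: -1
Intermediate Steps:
d(Z, O) = 3/2 (d(Z, O) = 5/4 - ¼*(-1) = 5/4 + ¼ = 3/2)
o(y, H) = -4 + y² (o(y, H) = y² - 4 = -4 + y²)
I(K, T) = T/2 (I(K, T) = -(0 + T)*(-2)/4 = -T*(-2)/4 = -(-1)*T/2 = T/2)
-I(1, o(d(5, -1)*0, -1)) - 3 = -(-4 + ((3/2)*0)²)/2 - 3 = -(-4 + 0²)/2 - 3 = -(-4 + 0)/2 - 3 = -(-4)/2 - 3 = -1*(-2) - 3 = 2 - 3 = -1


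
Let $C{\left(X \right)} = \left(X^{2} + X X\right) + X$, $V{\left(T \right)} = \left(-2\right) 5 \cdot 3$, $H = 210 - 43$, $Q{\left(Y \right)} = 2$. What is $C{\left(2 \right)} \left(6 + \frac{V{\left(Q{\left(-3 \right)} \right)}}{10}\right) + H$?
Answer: $197$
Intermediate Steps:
$H = 167$
$V{\left(T \right)} = -30$ ($V{\left(T \right)} = \left(-10\right) 3 = -30$)
$C{\left(X \right)} = X + 2 X^{2}$ ($C{\left(X \right)} = \left(X^{2} + X^{2}\right) + X = 2 X^{2} + X = X + 2 X^{2}$)
$C{\left(2 \right)} \left(6 + \frac{V{\left(Q{\left(-3 \right)} \right)}}{10}\right) + H = 2 \left(1 + 2 \cdot 2\right) \left(6 - \frac{30}{10}\right) + 167 = 2 \left(1 + 4\right) \left(6 - 3\right) + 167 = 2 \cdot 5 \left(6 - 3\right) + 167 = 10 \cdot 3 + 167 = 30 + 167 = 197$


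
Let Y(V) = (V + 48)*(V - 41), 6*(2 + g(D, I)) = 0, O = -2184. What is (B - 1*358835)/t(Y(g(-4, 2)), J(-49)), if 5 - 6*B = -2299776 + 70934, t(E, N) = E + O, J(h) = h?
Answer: -25279/8324 ≈ -3.0369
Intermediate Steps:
g(D, I) = -2 (g(D, I) = -2 + (1/6)*0 = -2 + 0 = -2)
Y(V) = (-41 + V)*(48 + V) (Y(V) = (48 + V)*(-41 + V) = (-41 + V)*(48 + V))
t(E, N) = -2184 + E (t(E, N) = E - 2184 = -2184 + E)
B = 742949/2 (B = 5/6 - (-2299776 + 70934)/6 = 5/6 - 1/6*(-2228842) = 5/6 + 1114421/3 = 742949/2 ≈ 3.7147e+5)
(B - 1*358835)/t(Y(g(-4, 2)), J(-49)) = (742949/2 - 1*358835)/(-2184 + (-1968 + (-2)**2 + 7*(-2))) = (742949/2 - 358835)/(-2184 + (-1968 + 4 - 14)) = 25279/(2*(-2184 - 1978)) = (25279/2)/(-4162) = (25279/2)*(-1/4162) = -25279/8324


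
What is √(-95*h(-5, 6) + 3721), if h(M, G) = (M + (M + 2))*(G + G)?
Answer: √12841 ≈ 113.32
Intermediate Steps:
h(M, G) = 2*G*(2 + 2*M) (h(M, G) = (M + (2 + M))*(2*G) = (2 + 2*M)*(2*G) = 2*G*(2 + 2*M))
√(-95*h(-5, 6) + 3721) = √(-380*6*(1 - 5) + 3721) = √(-380*6*(-4) + 3721) = √(-95*(-96) + 3721) = √(9120 + 3721) = √12841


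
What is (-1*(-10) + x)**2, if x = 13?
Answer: 529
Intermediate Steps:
(-1*(-10) + x)**2 = (-1*(-10) + 13)**2 = (10 + 13)**2 = 23**2 = 529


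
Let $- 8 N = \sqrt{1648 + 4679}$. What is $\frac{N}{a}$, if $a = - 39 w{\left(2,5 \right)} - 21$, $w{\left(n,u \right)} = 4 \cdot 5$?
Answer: $\frac{\sqrt{703}}{2136} \approx 0.012413$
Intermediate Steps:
$w{\left(n,u \right)} = 20$
$N = - \frac{3 \sqrt{703}}{8}$ ($N = - \frac{\sqrt{1648 + 4679}}{8} = - \frac{\sqrt{6327}}{8} = - \frac{3 \sqrt{703}}{8} \approx -9.9428$)
$a = -801$ ($a = \left(-39\right) 20 - 21 = -780 - 21 = -801$)
$\frac{N}{a} = \frac{\left(- \frac{3}{8}\right) \sqrt{703}}{-801} = - \frac{3 \sqrt{703}}{8} \left(- \frac{1}{801}\right) = \frac{\sqrt{703}}{2136}$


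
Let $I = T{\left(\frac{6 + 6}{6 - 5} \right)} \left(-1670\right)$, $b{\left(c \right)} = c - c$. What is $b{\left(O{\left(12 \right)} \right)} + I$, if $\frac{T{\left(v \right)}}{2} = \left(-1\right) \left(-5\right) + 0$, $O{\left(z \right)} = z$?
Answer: $-16700$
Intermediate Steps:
$b{\left(c \right)} = 0$
$T{\left(v \right)} = 10$ ($T{\left(v \right)} = 2 \left(\left(-1\right) \left(-5\right) + 0\right) = 2 \left(5 + 0\right) = 2 \cdot 5 = 10$)
$I = -16700$ ($I = 10 \left(-1670\right) = -16700$)
$b{\left(O{\left(12 \right)} \right)} + I = 0 - 16700 = -16700$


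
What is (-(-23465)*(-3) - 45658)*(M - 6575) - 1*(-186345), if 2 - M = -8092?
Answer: -176098162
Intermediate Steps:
M = 8094 (M = 2 - 1*(-8092) = 2 + 8092 = 8094)
(-(-23465)*(-3) - 45658)*(M - 6575) - 1*(-186345) = (-(-23465)*(-3) - 45658)*(8094 - 6575) - 1*(-186345) = (-1805*39 - 45658)*1519 + 186345 = (-70395 - 45658)*1519 + 186345 = -116053*1519 + 186345 = -176284507 + 186345 = -176098162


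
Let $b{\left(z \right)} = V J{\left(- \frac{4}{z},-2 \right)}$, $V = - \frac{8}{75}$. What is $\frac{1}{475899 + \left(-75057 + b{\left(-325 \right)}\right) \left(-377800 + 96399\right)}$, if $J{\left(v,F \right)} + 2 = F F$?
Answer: $\frac{75}{1584123809116} \approx 4.7345 \cdot 10^{-11}$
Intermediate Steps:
$J{\left(v,F \right)} = -2 + F^{2}$ ($J{\left(v,F \right)} = -2 + F F = -2 + F^{2}$)
$V = - \frac{8}{75}$ ($V = \left(-8\right) \frac{1}{75} = - \frac{8}{75} \approx -0.10667$)
$b{\left(z \right)} = - \frac{16}{75}$ ($b{\left(z \right)} = - \frac{8 \left(-2 + \left(-2\right)^{2}\right)}{75} = - \frac{8 \left(-2 + 4\right)}{75} = \left(- \frac{8}{75}\right) 2 = - \frac{16}{75}$)
$\frac{1}{475899 + \left(-75057 + b{\left(-325 \right)}\right) \left(-377800 + 96399\right)} = \frac{1}{475899 + \left(-75057 - \frac{16}{75}\right) \left(-377800 + 96399\right)} = \frac{1}{475899 - - \frac{1584088116691}{75}} = \frac{1}{475899 + \frac{1584088116691}{75}} = \frac{1}{\frac{1584123809116}{75}} = \frac{75}{1584123809116}$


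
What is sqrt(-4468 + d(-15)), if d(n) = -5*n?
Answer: I*sqrt(4393) ≈ 66.28*I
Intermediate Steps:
sqrt(-4468 + d(-15)) = sqrt(-4468 - 5*(-15)) = sqrt(-4468 + 75) = sqrt(-4393) = I*sqrt(4393)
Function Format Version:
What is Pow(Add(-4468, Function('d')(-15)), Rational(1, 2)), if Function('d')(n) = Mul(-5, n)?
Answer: Mul(I, Pow(4393, Rational(1, 2))) ≈ Mul(66.280, I)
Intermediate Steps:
Pow(Add(-4468, Function('d')(-15)), Rational(1, 2)) = Pow(Add(-4468, Mul(-5, -15)), Rational(1, 2)) = Pow(Add(-4468, 75), Rational(1, 2)) = Pow(-4393, Rational(1, 2)) = Mul(I, Pow(4393, Rational(1, 2)))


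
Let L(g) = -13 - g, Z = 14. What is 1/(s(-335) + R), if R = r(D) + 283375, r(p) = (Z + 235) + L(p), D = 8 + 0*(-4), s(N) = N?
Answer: 1/283268 ≈ 3.5302e-6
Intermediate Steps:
D = 8 (D = 8 + 0 = 8)
r(p) = 236 - p (r(p) = (14 + 235) + (-13 - p) = 249 + (-13 - p) = 236 - p)
R = 283603 (R = (236 - 1*8) + 283375 = (236 - 8) + 283375 = 228 + 283375 = 283603)
1/(s(-335) + R) = 1/(-335 + 283603) = 1/283268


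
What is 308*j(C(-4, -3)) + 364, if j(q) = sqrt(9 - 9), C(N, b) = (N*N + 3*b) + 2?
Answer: 364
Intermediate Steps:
C(N, b) = 2 + N**2 + 3*b (C(N, b) = (N**2 + 3*b) + 2 = 2 + N**2 + 3*b)
j(q) = 0 (j(q) = sqrt(0) = 0)
308*j(C(-4, -3)) + 364 = 308*0 + 364 = 0 + 364 = 364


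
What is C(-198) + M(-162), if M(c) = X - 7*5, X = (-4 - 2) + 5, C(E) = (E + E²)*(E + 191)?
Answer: -273078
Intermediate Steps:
C(E) = (191 + E)*(E + E²) (C(E) = (E + E²)*(191 + E) = (191 + E)*(E + E²))
X = -1 (X = -6 + 5 = -1)
M(c) = -36 (M(c) = -1 - 7*5 = -1 - 35 = -36)
C(-198) + M(-162) = -198*(191 + (-198)² + 192*(-198)) - 36 = -198*(191 + 39204 - 38016) - 36 = -198*1379 - 36 = -273042 - 36 = -273078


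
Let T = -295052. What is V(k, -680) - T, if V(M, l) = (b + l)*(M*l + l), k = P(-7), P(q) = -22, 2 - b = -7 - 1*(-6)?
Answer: -9372508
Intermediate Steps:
b = 3 (b = 2 - (-7 - 1*(-6)) = 2 - (-7 + 6) = 2 - 1*(-1) = 2 + 1 = 3)
k = -22
V(M, l) = (3 + l)*(l + M*l) (V(M, l) = (3 + l)*(M*l + l) = (3 + l)*(l + M*l))
V(k, -680) - T = -680*(3 - 680 + 3*(-22) - 22*(-680)) - 1*(-295052) = -680*(3 - 680 - 66 + 14960) + 295052 = -680*14217 + 295052 = -9667560 + 295052 = -9372508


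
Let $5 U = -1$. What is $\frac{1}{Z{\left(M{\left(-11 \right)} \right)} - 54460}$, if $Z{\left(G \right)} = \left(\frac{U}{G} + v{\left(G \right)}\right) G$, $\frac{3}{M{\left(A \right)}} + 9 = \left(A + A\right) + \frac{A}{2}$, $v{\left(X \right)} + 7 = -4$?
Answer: $- \frac{365}{19877643} \approx -1.8362 \cdot 10^{-5}$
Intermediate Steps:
$U = - \frac{1}{5}$ ($U = \frac{1}{5} \left(-1\right) = - \frac{1}{5} \approx -0.2$)
$v{\left(X \right)} = -11$ ($v{\left(X \right)} = -7 - 4 = -11$)
$M{\left(A \right)} = \frac{3}{-9 + \frac{5 A}{2}}$ ($M{\left(A \right)} = \frac{3}{-9 + \left(\left(A + A\right) + \frac{A}{2}\right)} = \frac{3}{-9 + \left(2 A + A \frac{1}{2}\right)} = \frac{3}{-9 + \left(2 A + \frac{A}{2}\right)} = \frac{3}{-9 + \frac{5 A}{2}}$)
$Z{\left(G \right)} = G \left(-11 - \frac{1}{5 G}\right)$ ($Z{\left(G \right)} = \left(- \frac{1}{5 G} - 11\right) G = \left(-11 - \frac{1}{5 G}\right) G = G \left(-11 - \frac{1}{5 G}\right)$)
$\frac{1}{Z{\left(M{\left(-11 \right)} \right)} - 54460} = \frac{1}{\left(- \frac{1}{5} - 11 \frac{6}{-18 + 5 \left(-11\right)}\right) - 54460} = \frac{1}{\left(- \frac{1}{5} - 11 \frac{6}{-18 - 55}\right) - 54460} = \frac{1}{\left(- \frac{1}{5} - 11 \frac{6}{-73}\right) - 54460} = \frac{1}{\left(- \frac{1}{5} - 11 \cdot 6 \left(- \frac{1}{73}\right)\right) - 54460} = \frac{1}{\left(- \frac{1}{5} - - \frac{66}{73}\right) - 54460} = \frac{1}{\left(- \frac{1}{5} + \frac{66}{73}\right) - 54460} = \frac{1}{\frac{257}{365} - 54460} = \frac{1}{- \frac{19877643}{365}} = - \frac{365}{19877643}$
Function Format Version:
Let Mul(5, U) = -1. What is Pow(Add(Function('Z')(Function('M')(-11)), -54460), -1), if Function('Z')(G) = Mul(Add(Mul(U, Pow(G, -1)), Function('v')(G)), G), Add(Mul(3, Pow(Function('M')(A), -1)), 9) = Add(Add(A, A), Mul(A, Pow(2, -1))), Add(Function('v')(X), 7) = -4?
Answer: Rational(-365, 19877643) ≈ -1.8362e-5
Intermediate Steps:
U = Rational(-1, 5) (U = Mul(Rational(1, 5), -1) = Rational(-1, 5) ≈ -0.20000)
Function('v')(X) = -11 (Function('v')(X) = Add(-7, -4) = -11)
Function('M')(A) = Mul(3, Pow(Add(-9, Mul(Rational(5, 2), A)), -1)) (Function('M')(A) = Mul(3, Pow(Add(-9, Add(Add(A, A), Mul(A, Pow(2, -1)))), -1)) = Mul(3, Pow(Add(-9, Add(Mul(2, A), Mul(A, Rational(1, 2)))), -1)) = Mul(3, Pow(Add(-9, Add(Mul(2, A), Mul(Rational(1, 2), A))), -1)) = Mul(3, Pow(Add(-9, Mul(Rational(5, 2), A)), -1)))
Function('Z')(G) = Mul(G, Add(-11, Mul(Rational(-1, 5), Pow(G, -1)))) (Function('Z')(G) = Mul(Add(Mul(Rational(-1, 5), Pow(G, -1)), -11), G) = Mul(Add(-11, Mul(Rational(-1, 5), Pow(G, -1))), G) = Mul(G, Add(-11, Mul(Rational(-1, 5), Pow(G, -1)))))
Pow(Add(Function('Z')(Function('M')(-11)), -54460), -1) = Pow(Add(Add(Rational(-1, 5), Mul(-11, Mul(6, Pow(Add(-18, Mul(5, -11)), -1)))), -54460), -1) = Pow(Add(Add(Rational(-1, 5), Mul(-11, Mul(6, Pow(Add(-18, -55), -1)))), -54460), -1) = Pow(Add(Add(Rational(-1, 5), Mul(-11, Mul(6, Pow(-73, -1)))), -54460), -1) = Pow(Add(Add(Rational(-1, 5), Mul(-11, Mul(6, Rational(-1, 73)))), -54460), -1) = Pow(Add(Add(Rational(-1, 5), Mul(-11, Rational(-6, 73))), -54460), -1) = Pow(Add(Add(Rational(-1, 5), Rational(66, 73)), -54460), -1) = Pow(Add(Rational(257, 365), -54460), -1) = Pow(Rational(-19877643, 365), -1) = Rational(-365, 19877643)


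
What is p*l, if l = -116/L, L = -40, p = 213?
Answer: 6177/10 ≈ 617.70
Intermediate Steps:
l = 29/10 (l = -116/(-40) = -116*(-1/40) = 29/10 ≈ 2.9000)
p*l = 213*(29/10) = 6177/10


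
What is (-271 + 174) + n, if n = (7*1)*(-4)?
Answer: -125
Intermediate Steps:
n = -28 (n = 7*(-4) = -28)
(-271 + 174) + n = (-271 + 174) - 28 = -97 - 28 = -125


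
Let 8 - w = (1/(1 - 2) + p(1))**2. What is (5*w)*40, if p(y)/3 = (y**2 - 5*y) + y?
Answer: -18400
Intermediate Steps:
p(y) = -12*y + 3*y**2 (p(y) = 3*((y**2 - 5*y) + y) = 3*(y**2 - 4*y) = -12*y + 3*y**2)
w = -92 (w = 8 - (1/(1 - 2) + 3*1*(-4 + 1))**2 = 8 - (1/(-1) + 3*1*(-3))**2 = 8 - (-1 - 9)**2 = 8 - 1*(-10)**2 = 8 - 1*100 = 8 - 100 = -92)
(5*w)*40 = (5*(-92))*40 = -460*40 = -18400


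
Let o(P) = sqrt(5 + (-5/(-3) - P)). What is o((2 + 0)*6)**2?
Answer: -16/3 ≈ -5.3333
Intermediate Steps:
o(P) = sqrt(20/3 - P) (o(P) = sqrt(5 + (-5*(-1/3) - P)) = sqrt(5 + (5/3 - P)) = sqrt(20/3 - P))
o((2 + 0)*6)**2 = (sqrt(60 - 9*(2 + 0)*6)/3)**2 = (sqrt(60 - 18*6)/3)**2 = (sqrt(60 - 9*12)/3)**2 = (sqrt(60 - 108)/3)**2 = (sqrt(-48)/3)**2 = ((4*I*sqrt(3))/3)**2 = (4*I*sqrt(3)/3)**2 = -16/3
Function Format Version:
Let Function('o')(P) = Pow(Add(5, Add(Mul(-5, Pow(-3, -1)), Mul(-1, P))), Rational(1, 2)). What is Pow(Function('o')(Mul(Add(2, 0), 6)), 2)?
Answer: Rational(-16, 3) ≈ -5.3333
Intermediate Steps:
Function('o')(P) = Pow(Add(Rational(20, 3), Mul(-1, P)), Rational(1, 2)) (Function('o')(P) = Pow(Add(5, Add(Mul(-5, Rational(-1, 3)), Mul(-1, P))), Rational(1, 2)) = Pow(Add(5, Add(Rational(5, 3), Mul(-1, P))), Rational(1, 2)) = Pow(Add(Rational(20, 3), Mul(-1, P)), Rational(1, 2)))
Pow(Function('o')(Mul(Add(2, 0), 6)), 2) = Pow(Mul(Rational(1, 3), Pow(Add(60, Mul(-9, Mul(Add(2, 0), 6))), Rational(1, 2))), 2) = Pow(Mul(Rational(1, 3), Pow(Add(60, Mul(-9, Mul(2, 6))), Rational(1, 2))), 2) = Pow(Mul(Rational(1, 3), Pow(Add(60, Mul(-9, 12)), Rational(1, 2))), 2) = Pow(Mul(Rational(1, 3), Pow(Add(60, -108), Rational(1, 2))), 2) = Pow(Mul(Rational(1, 3), Pow(-48, Rational(1, 2))), 2) = Pow(Mul(Rational(1, 3), Mul(4, I, Pow(3, Rational(1, 2)))), 2) = Pow(Mul(Rational(4, 3), I, Pow(3, Rational(1, 2))), 2) = Rational(-16, 3)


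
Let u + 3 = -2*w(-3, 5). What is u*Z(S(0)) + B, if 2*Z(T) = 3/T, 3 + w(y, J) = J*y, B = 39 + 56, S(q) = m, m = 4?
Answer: 859/8 ≈ 107.38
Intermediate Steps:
S(q) = 4
B = 95
w(y, J) = -3 + J*y
u = 33 (u = -3 - 2*(-3 + 5*(-3)) = -3 - 2*(-3 - 15) = -3 - 2*(-18) = -3 + 36 = 33)
Z(T) = 3/(2*T) (Z(T) = (3/T)/2 = 3/(2*T))
u*Z(S(0)) + B = 33*((3/2)/4) + 95 = 33*((3/2)*(1/4)) + 95 = 33*(3/8) + 95 = 99/8 + 95 = 859/8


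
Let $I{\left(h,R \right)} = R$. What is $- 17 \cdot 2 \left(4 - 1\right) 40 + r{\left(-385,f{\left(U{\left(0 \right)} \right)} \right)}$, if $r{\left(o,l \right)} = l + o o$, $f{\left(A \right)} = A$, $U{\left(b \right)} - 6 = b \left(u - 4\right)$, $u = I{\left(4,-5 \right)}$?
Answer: $144151$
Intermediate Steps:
$u = -5$
$U{\left(b \right)} = 6 - 9 b$ ($U{\left(b \right)} = 6 + b \left(-5 - 4\right) = 6 + b \left(-9\right) = 6 - 9 b$)
$r{\left(o,l \right)} = l + o^{2}$
$- 17 \cdot 2 \left(4 - 1\right) 40 + r{\left(-385,f{\left(U{\left(0 \right)} \right)} \right)} = - 17 \cdot 2 \left(4 - 1\right) 40 + \left(\left(6 - 0\right) + \left(-385\right)^{2}\right) = - 17 \cdot 2 \cdot 3 \cdot 40 + \left(\left(6 + 0\right) + 148225\right) = \left(-17\right) 6 \cdot 40 + \left(6 + 148225\right) = \left(-102\right) 40 + 148231 = -4080 + 148231 = 144151$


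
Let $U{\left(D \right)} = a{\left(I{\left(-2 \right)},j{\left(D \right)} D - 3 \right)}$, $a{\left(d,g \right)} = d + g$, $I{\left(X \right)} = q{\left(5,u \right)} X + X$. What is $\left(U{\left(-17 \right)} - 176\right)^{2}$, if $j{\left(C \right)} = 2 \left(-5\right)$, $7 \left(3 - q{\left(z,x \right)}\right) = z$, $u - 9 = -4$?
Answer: $\frac{11881}{49} \approx 242.47$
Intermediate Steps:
$u = 5$ ($u = 9 - 4 = 5$)
$q{\left(z,x \right)} = 3 - \frac{z}{7}$
$j{\left(C \right)} = -10$
$I{\left(X \right)} = \frac{23 X}{7}$ ($I{\left(X \right)} = \left(3 - \frac{5}{7}\right) X + X = \frac{16 X}{7} + X = \frac{23 X}{7}$)
$U{\left(D \right)} = - \frac{67}{7} - 10 D$ ($U{\left(D \right)} = \frac{23}{7} \left(-2\right) - \left(3 + 10 D\right) = - \frac{46}{7} - \left(3 + 10 D\right) = - \frac{67}{7} - 10 D$)
$\left(U{\left(-17 \right)} - 176\right)^{2} = \left(\left(- \frac{67}{7} - -170\right) - 176\right)^{2} = \left(\left(- \frac{67}{7} + 170\right) - 176\right)^{2} = \left(\frac{1123}{7} - 176\right)^{2} = \left(- \frac{109}{7}\right)^{2} = \frac{11881}{49}$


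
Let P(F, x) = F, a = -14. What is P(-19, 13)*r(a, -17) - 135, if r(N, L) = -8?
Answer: 17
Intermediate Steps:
P(-19, 13)*r(a, -17) - 135 = -19*(-8) - 135 = 152 - 135 = 17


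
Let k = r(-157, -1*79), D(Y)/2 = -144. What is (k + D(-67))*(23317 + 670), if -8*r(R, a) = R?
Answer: -51500089/8 ≈ -6.4375e+6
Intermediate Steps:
D(Y) = -288 (D(Y) = 2*(-144) = -288)
r(R, a) = -R/8
k = 157/8 (k = -⅛*(-157) = 157/8 ≈ 19.625)
(k + D(-67))*(23317 + 670) = (157/8 - 288)*(23317 + 670) = -2147/8*23987 = -51500089/8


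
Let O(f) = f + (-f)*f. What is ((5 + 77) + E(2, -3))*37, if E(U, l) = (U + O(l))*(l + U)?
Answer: 3404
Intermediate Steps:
O(f) = f - f**2
E(U, l) = (U + l)*(U + l*(1 - l)) (E(U, l) = (U + l*(1 - l))*(l + U) = (U + l*(1 - l))*(U + l) = (U + l)*(U + l*(1 - l)))
((5 + 77) + E(2, -3))*37 = ((5 + 77) + (2**2 + 2*(-3) + (-3)**2*(1 - 1*(-3)) - 1*2*(-3)*(-1 - 3)))*37 = (82 + (4 - 6 + 9*(1 + 3) - 1*2*(-3)*(-4)))*37 = (82 + (4 - 6 + 9*4 - 24))*37 = (82 + (4 - 6 + 36 - 24))*37 = (82 + 10)*37 = 92*37 = 3404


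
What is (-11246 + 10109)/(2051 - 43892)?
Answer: 379/13947 ≈ 0.027174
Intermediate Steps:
(-11246 + 10109)/(2051 - 43892) = -1137/(-41841) = -1137*(-1/41841) = 379/13947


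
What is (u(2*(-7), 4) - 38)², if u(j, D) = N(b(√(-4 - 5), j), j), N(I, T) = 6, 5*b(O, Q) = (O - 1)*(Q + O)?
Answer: 1024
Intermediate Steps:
b(O, Q) = (-1 + O)*(O + Q)/5 (b(O, Q) = ((O - 1)*(Q + O))/5 = ((-1 + O)*(O + Q))/5 = (-1 + O)*(O + Q)/5)
u(j, D) = 6
(u(2*(-7), 4) - 38)² = (6 - 38)² = (-32)² = 1024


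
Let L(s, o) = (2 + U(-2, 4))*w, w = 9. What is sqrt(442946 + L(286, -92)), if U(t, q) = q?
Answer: 10*sqrt(4430) ≈ 665.58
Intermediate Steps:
L(s, o) = 54 (L(s, o) = (2 + 4)*9 = 6*9 = 54)
sqrt(442946 + L(286, -92)) = sqrt(442946 + 54) = sqrt(443000) = 10*sqrt(4430)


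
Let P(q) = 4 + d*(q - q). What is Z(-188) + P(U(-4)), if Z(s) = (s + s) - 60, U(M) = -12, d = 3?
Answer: -432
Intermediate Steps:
Z(s) = -60 + 2*s (Z(s) = 2*s - 60 = -60 + 2*s)
P(q) = 4 (P(q) = 4 + 3*(q - q) = 4 + 3*0 = 4 + 0 = 4)
Z(-188) + P(U(-4)) = (-60 + 2*(-188)) + 4 = (-60 - 376) + 4 = -436 + 4 = -432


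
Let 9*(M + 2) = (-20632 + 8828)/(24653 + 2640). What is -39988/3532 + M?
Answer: -2899850963/216897471 ≈ -13.370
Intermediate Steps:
M = -503078/245637 (M = -2 + ((-20632 + 8828)/(24653 + 2640))/9 = -2 + (-11804/27293)/9 = -2 + (-11804*1/27293)/9 = -2 + (1/9)*(-11804/27293) = -2 - 11804/245637 = -503078/245637 ≈ -2.0481)
-39988/3532 + M = -39988/3532 - 503078/245637 = -39988*1/3532 - 503078/245637 = -9997/883 - 503078/245637 = -2899850963/216897471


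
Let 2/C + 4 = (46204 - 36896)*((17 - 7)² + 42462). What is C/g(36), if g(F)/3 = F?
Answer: 1/21393022968 ≈ 4.6744e-11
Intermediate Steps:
g(F) = 3*F
C = 1/198083546 (C = 2/(-4 + (46204 - 36896)*((17 - 7)² + 42462)) = 2/(-4 + 9308*(10² + 42462)) = 2/(-4 + 9308*(100 + 42462)) = 2/(-4 + 9308*42562) = 2/(-4 + 396167096) = 2/396167092 = 2*(1/396167092) = 1/198083546 ≈ 5.0484e-9)
C/g(36) = 1/(198083546*((3*36))) = (1/198083546)/108 = (1/198083546)*(1/108) = 1/21393022968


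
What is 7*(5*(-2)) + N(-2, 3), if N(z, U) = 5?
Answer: -65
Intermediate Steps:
7*(5*(-2)) + N(-2, 3) = 7*(5*(-2)) + 5 = 7*(-10) + 5 = -70 + 5 = -65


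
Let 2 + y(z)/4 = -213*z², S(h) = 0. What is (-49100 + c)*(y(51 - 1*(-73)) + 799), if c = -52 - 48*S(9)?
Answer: 643869622272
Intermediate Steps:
y(z) = -8 - 852*z² (y(z) = -8 + 4*(-213*z²) = -8 - 852*z²)
c = -52 (c = -52 - 48*0 = -52 + 0 = -52)
(-49100 + c)*(y(51 - 1*(-73)) + 799) = (-49100 - 52)*((-8 - 852*(51 - 1*(-73))²) + 799) = -49152*((-8 - 852*(51 + 73)²) + 799) = -49152*((-8 - 852*124²) + 799) = -49152*((-8 - 852*15376) + 799) = -49152*((-8 - 13100352) + 799) = -49152*(-13100360 + 799) = -49152*(-13099561) = 643869622272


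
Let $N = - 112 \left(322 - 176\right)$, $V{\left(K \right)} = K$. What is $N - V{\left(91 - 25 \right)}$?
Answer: $-16418$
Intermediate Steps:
$N = -16352$ ($N = \left(-112\right) 146 = -16352$)
$N - V{\left(91 - 25 \right)} = -16352 - \left(91 - 25\right) = -16352 - 66 = -16418$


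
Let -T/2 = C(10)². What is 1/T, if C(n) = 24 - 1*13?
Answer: -1/242 ≈ -0.0041322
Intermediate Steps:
C(n) = 11 (C(n) = 24 - 13 = 11)
T = -242 (T = -2*11² = -2*121 = -242)
1/T = 1/(-242) = -1/242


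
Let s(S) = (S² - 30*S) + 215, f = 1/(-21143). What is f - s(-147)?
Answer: -554665463/21143 ≈ -26234.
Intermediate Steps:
f = -1/21143 ≈ -4.7297e-5
s(S) = 215 + S² - 30*S
f - s(-147) = -1/21143 - (215 + (-147)² - 30*(-147)) = -1/21143 - (215 + 21609 + 4410) = -1/21143 - 1*26234 = -1/21143 - 26234 = -554665463/21143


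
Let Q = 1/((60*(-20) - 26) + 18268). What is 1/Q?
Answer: 17042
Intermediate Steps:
Q = 1/17042 (Q = 1/((-1200 - 26) + 18268) = 1/(-1226 + 18268) = 1/17042 ≈ 5.8679e-5)
1/Q = 1/(1/17042) = 17042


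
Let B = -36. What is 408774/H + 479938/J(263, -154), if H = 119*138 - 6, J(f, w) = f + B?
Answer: 1328575651/621072 ≈ 2139.2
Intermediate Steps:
J(f, w) = -36 + f (J(f, w) = f - 36 = -36 + f)
H = 16416 (H = 16422 - 6 = 16416)
408774/H + 479938/J(263, -154) = 408774/16416 + 479938/(-36 + 263) = 408774*(1/16416) + 479938/227 = 68129/2736 + 479938*(1/227) = 68129/2736 + 479938/227 = 1328575651/621072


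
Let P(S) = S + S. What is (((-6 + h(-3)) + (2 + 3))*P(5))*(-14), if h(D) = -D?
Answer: -280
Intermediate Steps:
P(S) = 2*S
(((-6 + h(-3)) + (2 + 3))*P(5))*(-14) = (((-6 - 1*(-3)) + (2 + 3))*(2*5))*(-14) = (((-6 + 3) + 5)*10)*(-14) = ((-3 + 5)*10)*(-14) = (2*10)*(-14) = 20*(-14) = -280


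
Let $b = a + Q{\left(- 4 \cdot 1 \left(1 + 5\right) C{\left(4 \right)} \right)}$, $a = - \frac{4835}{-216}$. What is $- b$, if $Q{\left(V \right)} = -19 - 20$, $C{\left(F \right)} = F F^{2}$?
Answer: $\frac{3589}{216} \approx 16.616$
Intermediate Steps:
$C{\left(F \right)} = F^{3}$
$a = \frac{4835}{216}$ ($a = \left(-4835\right) \left(- \frac{1}{216}\right) = \frac{4835}{216} \approx 22.384$)
$Q{\left(V \right)} = -39$
$b = - \frac{3589}{216}$ ($b = \frac{4835}{216} - 39 = - \frac{3589}{216} \approx -16.616$)
$- b = \left(-1\right) \left(- \frac{3589}{216}\right) = \frac{3589}{216}$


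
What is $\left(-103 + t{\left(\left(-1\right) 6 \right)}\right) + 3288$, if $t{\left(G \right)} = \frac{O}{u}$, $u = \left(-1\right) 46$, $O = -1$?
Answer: $\frac{146511}{46} \approx 3185.0$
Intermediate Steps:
$u = -46$
$t{\left(G \right)} = \frac{1}{46}$ ($t{\left(G \right)} = - \frac{1}{-46} = \left(-1\right) \left(- \frac{1}{46}\right) = \frac{1}{46}$)
$\left(-103 + t{\left(\left(-1\right) 6 \right)}\right) + 3288 = \left(-103 + \frac{1}{46}\right) + 3288 = - \frac{4737}{46} + 3288 = \frac{146511}{46}$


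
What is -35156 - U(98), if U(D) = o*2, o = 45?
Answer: -35246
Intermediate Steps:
U(D) = 90 (U(D) = 45*2 = 90)
-35156 - U(98) = -35156 - 1*90 = -35156 - 90 = -35246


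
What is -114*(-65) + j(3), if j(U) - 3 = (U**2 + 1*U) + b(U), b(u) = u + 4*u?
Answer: 7440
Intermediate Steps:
b(u) = 5*u
j(U) = 3 + U**2 + 6*U (j(U) = 3 + ((U**2 + 1*U) + 5*U) = 3 + ((U**2 + U) + 5*U) = 3 + ((U + U**2) + 5*U) = 3 + (U**2 + 6*U) = 3 + U**2 + 6*U)
-114*(-65) + j(3) = -114*(-65) + (3 + 3**2 + 6*3) = 7410 + (3 + 9 + 18) = 7410 + 30 = 7440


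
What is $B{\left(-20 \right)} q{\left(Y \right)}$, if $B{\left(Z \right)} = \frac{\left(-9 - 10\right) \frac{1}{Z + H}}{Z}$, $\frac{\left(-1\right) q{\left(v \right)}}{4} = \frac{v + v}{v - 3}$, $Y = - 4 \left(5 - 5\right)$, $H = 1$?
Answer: $0$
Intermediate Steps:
$Y = 0$ ($Y = \left(-4\right) 0 = 0$)
$q{\left(v \right)} = - \frac{8 v}{-3 + v}$ ($q{\left(v \right)} = - 4 \frac{v + v}{v - 3} = - 4 \frac{2 v}{-3 + v} = - \frac{8 v}{-3 + v}$)
$B{\left(Z \right)} = - \frac{19}{Z \left(1 + Z\right)}$ ($B{\left(Z \right)} = \frac{\left(-9 - 10\right) \frac{1}{Z + 1}}{Z} = \frac{\left(-19\right) \frac{1}{1 + Z}}{Z} = - \frac{19}{Z \left(1 + Z\right)}$)
$B{\left(-20 \right)} q{\left(Y \right)} = - \frac{19}{\left(-20\right) \left(1 - 20\right)} \left(\left(-8\right) 0 \frac{1}{-3 + 0}\right) = \left(-19\right) \left(- \frac{1}{20}\right) \frac{1}{-19} \left(\left(-8\right) 0 \frac{1}{-3}\right) = \left(-19\right) \left(- \frac{1}{20}\right) \left(- \frac{1}{19}\right) \left(\left(-8\right) 0 \left(- \frac{1}{3}\right)\right) = \left(- \frac{1}{20}\right) 0 = 0$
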